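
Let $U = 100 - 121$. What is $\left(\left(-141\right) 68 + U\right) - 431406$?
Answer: $-441015$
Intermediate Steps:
$U = -21$
$\left(\left(-141\right) 68 + U\right) - 431406 = \left(\left(-141\right) 68 - 21\right) - 431406 = \left(-9588 - 21\right) - 431406 = -9609 - 431406 = -441015$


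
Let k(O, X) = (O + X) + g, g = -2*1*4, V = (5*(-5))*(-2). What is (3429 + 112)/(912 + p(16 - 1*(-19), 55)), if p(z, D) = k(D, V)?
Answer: 3541/1009 ≈ 3.5094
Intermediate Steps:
V = 50 (V = -25*(-2) = 50)
g = -8 (g = -2*4 = -8)
k(O, X) = -8 + O + X (k(O, X) = (O + X) - 8 = -8 + O + X)
p(z, D) = 42 + D (p(z, D) = -8 + D + 50 = 42 + D)
(3429 + 112)/(912 + p(16 - 1*(-19), 55)) = (3429 + 112)/(912 + (42 + 55)) = 3541/(912 + 97) = 3541/1009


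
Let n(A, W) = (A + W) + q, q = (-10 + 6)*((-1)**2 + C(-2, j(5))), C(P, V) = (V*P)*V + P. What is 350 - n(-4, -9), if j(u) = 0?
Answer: 359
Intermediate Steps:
C(P, V) = P + P*V**2 (C(P, V) = (P*V)*V + P = P*V**2 + P = P + P*V**2)
q = 4 (q = (-10 + 6)*((-1)**2 - 2*(1 + 0**2)) = -4*(1 - 2*(1 + 0)) = -4*(1 - 2*1) = -4*(1 - 2) = -4*(-1) = 4)
n(A, W) = 4 + A + W (n(A, W) = (A + W) + 4 = 4 + A + W)
350 - n(-4, -9) = 350 - (4 - 4 - 9) = 350 - 1*(-9) = 350 + 9 = 359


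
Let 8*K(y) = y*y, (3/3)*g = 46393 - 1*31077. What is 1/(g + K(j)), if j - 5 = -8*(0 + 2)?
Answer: 8/122649 ≈ 6.5227e-5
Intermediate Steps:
j = -11 (j = 5 - 8*(0 + 2) = 5 - 8*2 = 5 - 16 = -11)
g = 15316 (g = 46393 - 1*31077 = 46393 - 31077 = 15316)
K(y) = y**2/8 (K(y) = (y*y)/8 = y**2/8)
1/(g + K(j)) = 1/(15316 + (1/8)*(-11)**2) = 1/(15316 + (1/8)*121) = 1/(15316 + 121/8) = 1/(122649/8) = 8/122649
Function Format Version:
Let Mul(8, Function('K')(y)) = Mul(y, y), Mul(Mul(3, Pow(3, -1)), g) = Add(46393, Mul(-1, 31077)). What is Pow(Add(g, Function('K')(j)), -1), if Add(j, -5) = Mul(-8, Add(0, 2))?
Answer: Rational(8, 122649) ≈ 6.5227e-5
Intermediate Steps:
j = -11 (j = Add(5, Mul(-8, Add(0, 2))) = Add(5, Mul(-8, 2)) = Add(5, -16) = -11)
g = 15316 (g = Add(46393, Mul(-1, 31077)) = Add(46393, -31077) = 15316)
Function('K')(y) = Mul(Rational(1, 8), Pow(y, 2)) (Function('K')(y) = Mul(Rational(1, 8), Mul(y, y)) = Mul(Rational(1, 8), Pow(y, 2)))
Pow(Add(g, Function('K')(j)), -1) = Pow(Add(15316, Mul(Rational(1, 8), Pow(-11, 2))), -1) = Pow(Add(15316, Mul(Rational(1, 8), 121)), -1) = Pow(Add(15316, Rational(121, 8)), -1) = Pow(Rational(122649, 8), -1) = Rational(8, 122649)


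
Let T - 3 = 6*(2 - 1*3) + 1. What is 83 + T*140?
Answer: -197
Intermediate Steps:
T = -2 (T = 3 + (6*(2 - 1*3) + 1) = 3 + (6*(2 - 3) + 1) = 3 + (6*(-1) + 1) = 3 + (-6 + 1) = 3 - 5 = -2)
83 + T*140 = 83 - 2*140 = 83 - 280 = -197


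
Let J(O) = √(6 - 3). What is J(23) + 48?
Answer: 48 + √3 ≈ 49.732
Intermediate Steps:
J(O) = √3
J(23) + 48 = √3 + 48 = 48 + √3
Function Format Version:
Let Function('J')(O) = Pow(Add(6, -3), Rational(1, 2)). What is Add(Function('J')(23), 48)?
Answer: Add(48, Pow(3, Rational(1, 2))) ≈ 49.732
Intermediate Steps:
Function('J')(O) = Pow(3, Rational(1, 2))
Add(Function('J')(23), 48) = Add(Pow(3, Rational(1, 2)), 48) = Add(48, Pow(3, Rational(1, 2)))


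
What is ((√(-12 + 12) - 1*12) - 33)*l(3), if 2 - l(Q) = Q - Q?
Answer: -90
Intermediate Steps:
l(Q) = 2 (l(Q) = 2 - (Q - Q) = 2 - 1*0 = 2 + 0 = 2)
((√(-12 + 12) - 1*12) - 33)*l(3) = ((√(-12 + 12) - 1*12) - 33)*2 = ((√0 - 12) - 33)*2 = ((0 - 12) - 33)*2 = (-12 - 33)*2 = -45*2 = -90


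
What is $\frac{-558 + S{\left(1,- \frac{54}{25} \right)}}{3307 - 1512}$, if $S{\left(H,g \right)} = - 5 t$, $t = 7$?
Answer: $- \frac{593}{1795} \approx -0.33036$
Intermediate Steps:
$S{\left(H,g \right)} = -35$ ($S{\left(H,g \right)} = \left(-5\right) 7 = -35$)
$\frac{-558 + S{\left(1,- \frac{54}{25} \right)}}{3307 - 1512} = \frac{-558 - 35}{3307 - 1512} = - \frac{593}{1795}$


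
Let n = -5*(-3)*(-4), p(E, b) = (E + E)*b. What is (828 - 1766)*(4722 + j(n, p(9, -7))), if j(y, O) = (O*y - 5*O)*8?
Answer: -65886996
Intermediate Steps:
p(E, b) = 2*E*b (p(E, b) = (2*E)*b = 2*E*b)
n = -60 (n = 15*(-4) = -60)
j(y, O) = -40*O + 8*O*y (j(y, O) = (-5*O + O*y)*8 = -40*O + 8*O*y)
(828 - 1766)*(4722 + j(n, p(9, -7))) = (828 - 1766)*(4722 + 8*(2*9*(-7))*(-5 - 60)) = -938*(4722 + 8*(-126)*(-65)) = -938*(4722 + 65520) = -938*70242 = -65886996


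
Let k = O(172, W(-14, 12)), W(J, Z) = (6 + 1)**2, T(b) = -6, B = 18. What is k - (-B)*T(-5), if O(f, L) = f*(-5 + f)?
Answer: 28616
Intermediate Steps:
W(J, Z) = 49 (W(J, Z) = 7**2 = 49)
k = 28724 (k = 172*(-5 + 172) = 172*167 = 28724)
k - (-B)*T(-5) = 28724 - (-1*18)*(-6) = 28724 - (-18)*(-6) = 28724 - 1*108 = 28724 - 108 = 28616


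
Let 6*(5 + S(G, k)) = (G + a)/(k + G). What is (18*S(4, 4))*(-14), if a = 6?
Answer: 2415/2 ≈ 1207.5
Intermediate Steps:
S(G, k) = -5 + (6 + G)/(6*(G + k)) (S(G, k) = -5 + ((G + 6)/(k + G))/6 = -5 + ((6 + G)/(G + k))/6 = -5 + (6 + G)/(6*(G + k)))
(18*S(4, 4))*(-14) = (18*((1 - 5*4 - 29/6*4)/(4 + 4)))*(-14) = (18*((1 - 20 - 58/3)/8))*(-14) = (18*((⅛)*(-115/3)))*(-14) = (18*(-115/24))*(-14) = -345/4*(-14) = 2415/2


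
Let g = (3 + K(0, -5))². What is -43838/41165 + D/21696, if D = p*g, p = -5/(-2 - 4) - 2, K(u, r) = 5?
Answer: -89454647/83729610 ≈ -1.0684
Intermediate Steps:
p = -7/6 (p = -5/(-6) - 2 = -5*(-⅙) - 2 = ⅚ - 2 = -7/6 ≈ -1.1667)
g = 64 (g = (3 + 5)² = 8² = 64)
D = -224/3 (D = -7/6*64 = -224/3 ≈ -74.667)
-43838/41165 + D/21696 = -43838/41165 - 224/3/21696 = -43838*1/41165 - 224/3*1/21696 = -43838/41165 - 7/2034 = -89454647/83729610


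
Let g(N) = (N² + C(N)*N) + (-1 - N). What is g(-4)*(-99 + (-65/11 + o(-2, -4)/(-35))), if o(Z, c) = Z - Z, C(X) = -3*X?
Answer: 33466/11 ≈ 3042.4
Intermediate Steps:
o(Z, c) = 0
g(N) = -1 - N - 2*N² (g(N) = (N² + (-3*N)*N) + (-1 - N) = (N² - 3*N²) + (-1 - N) = -2*N² + (-1 - N) = -1 - N - 2*N²)
g(-4)*(-99 + (-65/11 + o(-2, -4)/(-35))) = (-1 - 1*(-4) - 2*(-4)²)*(-99 + (-65/11 + 0/(-35))) = (-1 + 4 - 2*16)*(-99 + (-65*1/11 + 0*(-1/35))) = (-1 + 4 - 32)*(-99 + (-65/11 + 0)) = -29*(-99 - 65/11) = -29*(-1154/11) = 33466/11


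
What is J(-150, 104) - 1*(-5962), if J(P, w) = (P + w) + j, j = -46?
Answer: 5870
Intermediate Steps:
J(P, w) = -46 + P + w (J(P, w) = (P + w) - 46 = -46 + P + w)
J(-150, 104) - 1*(-5962) = (-46 - 150 + 104) - 1*(-5962) = -92 + 5962 = 5870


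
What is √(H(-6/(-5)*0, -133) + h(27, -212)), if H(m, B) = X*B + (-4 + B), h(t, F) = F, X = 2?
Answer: I*√615 ≈ 24.799*I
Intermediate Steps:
H(m, B) = -4 + 3*B (H(m, B) = 2*B + (-4 + B) = -4 + 3*B)
√(H(-6/(-5)*0, -133) + h(27, -212)) = √((-4 + 3*(-133)) - 212) = √((-4 - 399) - 212) = √(-403 - 212) = √(-615) = I*√615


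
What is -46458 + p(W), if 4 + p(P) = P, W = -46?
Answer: -46508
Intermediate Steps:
p(P) = -4 + P
-46458 + p(W) = -46458 + (-4 - 46) = -46458 - 50 = -46508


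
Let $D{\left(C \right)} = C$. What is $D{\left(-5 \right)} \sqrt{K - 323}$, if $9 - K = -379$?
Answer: $- 5 \sqrt{65} \approx -40.311$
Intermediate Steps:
$K = 388$ ($K = 9 - -379 = 9 + 379 = 388$)
$D{\left(-5 \right)} \sqrt{K - 323} = - 5 \sqrt{388 - 323} = - 5 \sqrt{65}$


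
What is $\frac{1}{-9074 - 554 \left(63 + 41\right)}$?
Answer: $- \frac{1}{66690} \approx -1.4995 \cdot 10^{-5}$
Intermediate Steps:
$\frac{1}{-9074 - 554 \left(63 + 41\right)} = \frac{1}{-9074 - 57616} = \frac{1}{-66690} = - \frac{1}{66690}$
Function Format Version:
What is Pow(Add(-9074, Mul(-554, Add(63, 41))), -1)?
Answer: Rational(-1, 66690) ≈ -1.4995e-5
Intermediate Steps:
Pow(Add(-9074, Mul(-554, Add(63, 41))), -1) = Pow(Add(-9074, Mul(-554, 104)), -1) = Pow(Add(-9074, -57616), -1) = Pow(-66690, -1) = Rational(-1, 66690)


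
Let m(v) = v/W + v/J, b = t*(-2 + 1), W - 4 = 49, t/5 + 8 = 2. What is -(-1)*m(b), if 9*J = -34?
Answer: -6645/901 ≈ -7.3751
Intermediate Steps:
J = -34/9 (J = (⅑)*(-34) = -34/9 ≈ -3.7778)
t = -30 (t = -40 + 5*2 = -40 + 10 = -30)
W = 53 (W = 4 + 49 = 53)
b = 30 (b = -30*(-2 + 1) = -30*(-1) = 30)
m(v) = -443*v/1802 (m(v) = v/53 + v/(-34/9) = v*(1/53) + v*(-9/34) = v/53 - 9*v/34 = -443*v/1802)
-(-1)*m(b) = -(-1)*(-443/1802*30) = -(-1)*(-6645)/901 = -1*6645/901 = -6645/901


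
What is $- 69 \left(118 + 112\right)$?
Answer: $-15870$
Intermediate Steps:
$- 69 \left(118 + 112\right) = \left(-69\right) 230 = -15870$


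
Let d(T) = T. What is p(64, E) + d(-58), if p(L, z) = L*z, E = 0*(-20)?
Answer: -58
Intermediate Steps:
E = 0
p(64, E) + d(-58) = 64*0 - 58 = 0 - 58 = -58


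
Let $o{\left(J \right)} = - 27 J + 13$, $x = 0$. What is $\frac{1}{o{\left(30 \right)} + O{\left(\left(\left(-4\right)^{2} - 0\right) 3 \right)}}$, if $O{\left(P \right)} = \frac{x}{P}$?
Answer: $- \frac{1}{797} \approx -0.0012547$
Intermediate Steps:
$o{\left(J \right)} = 13 - 27 J$
$O{\left(P \right)} = 0$ ($O{\left(P \right)} = \frac{0}{P} = 0$)
$\frac{1}{o{\left(30 \right)} + O{\left(\left(\left(-4\right)^{2} - 0\right) 3 \right)}} = \frac{1}{\left(13 - 810\right) + 0} = \frac{1}{-797 + 0} = \frac{1}{-797} = - \frac{1}{797}$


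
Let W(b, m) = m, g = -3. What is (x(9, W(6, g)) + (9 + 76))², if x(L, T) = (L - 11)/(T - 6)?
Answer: 588289/81 ≈ 7262.8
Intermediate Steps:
x(L, T) = (-11 + L)/(-6 + T)
(x(9, W(6, g)) + (9 + 76))² = ((-11 + 9)/(-6 - 3) + (9 + 76))² = (-2/(-9) + 85)² = (-⅑*(-2) + 85)² = (2/9 + 85)² = (767/9)² = 588289/81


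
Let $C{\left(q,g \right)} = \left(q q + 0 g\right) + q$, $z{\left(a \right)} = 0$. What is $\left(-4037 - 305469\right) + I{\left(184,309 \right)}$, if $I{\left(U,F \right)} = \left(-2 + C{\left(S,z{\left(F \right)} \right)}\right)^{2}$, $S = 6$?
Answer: $-307906$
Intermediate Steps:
$C{\left(q,g \right)} = q + q^{2}$ ($C{\left(q,g \right)} = \left(q^{2} + 0\right) + q = q^{2} + q = q + q^{2}$)
$I{\left(U,F \right)} = 1600$ ($I{\left(U,F \right)} = \left(-2 + 6 \left(1 + 6\right)\right)^{2} = \left(-2 + 6 \cdot 7\right)^{2} = \left(-2 + 42\right)^{2} = 40^{2} = 1600$)
$\left(-4037 - 305469\right) + I{\left(184,309 \right)} = \left(-4037 - 305469\right) + 1600 = -309506 + 1600 = -307906$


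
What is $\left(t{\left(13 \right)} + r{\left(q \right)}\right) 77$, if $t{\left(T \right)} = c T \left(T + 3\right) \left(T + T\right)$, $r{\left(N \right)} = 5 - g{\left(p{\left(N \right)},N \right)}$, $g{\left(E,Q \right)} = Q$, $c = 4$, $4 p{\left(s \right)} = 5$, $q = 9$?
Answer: $1665356$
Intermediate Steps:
$p{\left(s \right)} = \frac{5}{4}$ ($p{\left(s \right)} = \frac{1}{4} \cdot 5 = \frac{5}{4}$)
$r{\left(N \right)} = 5 - N$
$t{\left(T \right)} = 8 T^{2} \left(3 + T\right)$ ($t{\left(T \right)} = 4 T \left(T + 3\right) \left(T + T\right) = 4 T \left(3 + T\right) 2 T = 4 T 2 T \left(3 + T\right) = 8 T^{2} \left(3 + T\right)$)
$\left(t{\left(13 \right)} + r{\left(q \right)}\right) 77 = \left(8 \cdot 13^{2} \left(3 + 13\right) + \left(5 - 9\right)\right) 77 = \left(8 \cdot 169 \cdot 16 + \left(5 - 9\right)\right) 77 = \left(21632 - 4\right) 77 = 21628 \cdot 77 = 1665356$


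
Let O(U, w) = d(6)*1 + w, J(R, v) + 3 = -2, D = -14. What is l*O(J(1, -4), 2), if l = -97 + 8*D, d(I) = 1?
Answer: -627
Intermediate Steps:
J(R, v) = -5 (J(R, v) = -3 - 2 = -5)
l = -209 (l = -97 + 8*(-14) = -97 - 112 = -209)
O(U, w) = 1 + w (O(U, w) = 1*1 + w = 1 + w)
l*O(J(1, -4), 2) = -209*(1 + 2) = -209*3 = -627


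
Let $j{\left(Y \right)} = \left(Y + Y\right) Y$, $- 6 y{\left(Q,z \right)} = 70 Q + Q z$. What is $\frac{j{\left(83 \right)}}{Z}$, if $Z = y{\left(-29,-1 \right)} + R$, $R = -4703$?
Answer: $- \frac{27556}{8739} \approx -3.1532$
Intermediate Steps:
$y{\left(Q,z \right)} = - \frac{35 Q}{3} - \frac{Q z}{6}$ ($y{\left(Q,z \right)} = - \frac{70 Q + Q z}{6} = - \frac{35 Q}{3} - \frac{Q z}{6}$)
$j{\left(Y \right)} = 2 Y^{2}$ ($j{\left(Y \right)} = 2 Y Y = 2 Y^{2}$)
$Z = - \frac{8739}{2}$ ($Z = \left(- \frac{1}{6}\right) \left(-29\right) \left(70 - 1\right) - 4703 = \left(- \frac{1}{6}\right) \left(-29\right) 69 - 4703 = \frac{667}{2} - 4703 = - \frac{8739}{2} \approx -4369.5$)
$\frac{j{\left(83 \right)}}{Z} = \frac{2 \cdot 83^{2}}{- \frac{8739}{2}} = 2 \cdot 6889 \left(- \frac{2}{8739}\right) = 13778 \left(- \frac{2}{8739}\right) = - \frac{27556}{8739}$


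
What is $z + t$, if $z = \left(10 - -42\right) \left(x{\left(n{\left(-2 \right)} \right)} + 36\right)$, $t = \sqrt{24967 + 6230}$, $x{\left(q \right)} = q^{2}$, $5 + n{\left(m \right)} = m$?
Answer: $4420 + \sqrt{31197} \approx 4596.6$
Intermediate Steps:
$n{\left(m \right)} = -5 + m$
$t = \sqrt{31197} \approx 176.63$
$z = 4420$ ($z = \left(10 - -42\right) \left(\left(-5 - 2\right)^{2} + 36\right) = \left(10 + 42\right) \left(\left(-7\right)^{2} + 36\right) = 52 \left(49 + 36\right) = 52 \cdot 85 = 4420$)
$z + t = 4420 + \sqrt{31197}$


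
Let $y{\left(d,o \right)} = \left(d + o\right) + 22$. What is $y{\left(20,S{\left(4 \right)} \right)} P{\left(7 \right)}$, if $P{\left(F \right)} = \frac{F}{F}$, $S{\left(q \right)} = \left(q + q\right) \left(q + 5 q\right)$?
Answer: $234$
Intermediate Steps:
$S{\left(q \right)} = 12 q^{2}$ ($S{\left(q \right)} = 2 q 6 q = 12 q^{2}$)
$P{\left(F \right)} = 1$
$y{\left(d,o \right)} = 22 + d + o$
$y{\left(20,S{\left(4 \right)} \right)} P{\left(7 \right)} = \left(22 + 20 + 12 \cdot 4^{2}\right) 1 = \left(22 + 20 + 12 \cdot 16\right) 1 = \left(22 + 20 + 192\right) 1 = 234 \cdot 1 = 234$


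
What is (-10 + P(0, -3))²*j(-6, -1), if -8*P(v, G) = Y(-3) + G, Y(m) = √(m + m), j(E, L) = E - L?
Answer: -29615/64 - 385*I*√6/32 ≈ -462.73 - 29.47*I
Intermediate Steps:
Y(m) = √2*√m (Y(m) = √(2*m) = √2*√m)
P(v, G) = -G/8 - I*√6/8 (P(v, G) = -(√2*√(-3) + G)/8 = -(√2*(I*√3) + G)/8 = -(I*√6 + G)/8 = -(G + I*√6)/8 = -G/8 - I*√6/8)
(-10 + P(0, -3))²*j(-6, -1) = (-10 + (-⅛*(-3) - I*√6/8))²*(-6 - 1*(-1)) = (-10 + (3/8 - I*√6/8))²*(-6 + 1) = (-77/8 - I*√6/8)²*(-5) = -5*(-77/8 - I*√6/8)²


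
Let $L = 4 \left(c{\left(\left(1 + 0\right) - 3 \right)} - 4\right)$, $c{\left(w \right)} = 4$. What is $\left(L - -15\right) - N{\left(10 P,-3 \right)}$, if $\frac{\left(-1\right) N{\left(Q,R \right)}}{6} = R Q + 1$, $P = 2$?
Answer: $-339$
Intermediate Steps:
$L = 0$ ($L = 4 \left(4 - 4\right) = 4 \cdot 0 = 0$)
$N{\left(Q,R \right)} = -6 - 6 Q R$ ($N{\left(Q,R \right)} = - 6 \left(R Q + 1\right) = - 6 \left(Q R + 1\right) = - 6 \left(1 + Q R\right) = -6 - 6 Q R$)
$\left(L - -15\right) - N{\left(10 P,-3 \right)} = \left(0 - -15\right) - \left(-6 - 6 \cdot 10 \cdot 2 \left(-3\right)\right) = \left(0 + 15\right) - \left(-6 - 120 \left(-3\right)\right) = 15 - \left(-6 + 360\right) = 15 - 354 = -339$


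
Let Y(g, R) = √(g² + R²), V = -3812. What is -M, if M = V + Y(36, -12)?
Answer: 3812 - 12*√10 ≈ 3774.1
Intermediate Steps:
Y(g, R) = √(R² + g²)
M = -3812 + 12*√10 (M = -3812 + √((-12)² + 36²) = -3812 + √(144 + 1296) = -3812 + √1440 = -3812 + 12*√10 ≈ -3774.1)
-M = -(-3812 + 12*√10) = 3812 - 12*√10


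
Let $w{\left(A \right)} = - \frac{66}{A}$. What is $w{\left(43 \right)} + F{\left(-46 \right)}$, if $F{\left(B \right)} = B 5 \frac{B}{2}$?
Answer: $\frac{227404}{43} \approx 5288.5$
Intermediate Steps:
$F{\left(B \right)} = \frac{5 B^{2}}{2}$ ($F{\left(B \right)} = 5 B B \frac{1}{2} = 5 B \frac{B}{2} = \frac{5 B^{2}}{2}$)
$w{\left(43 \right)} + F{\left(-46 \right)} = - \frac{66}{43} + \frac{5 \left(-46\right)^{2}}{2} = \left(-66\right) \frac{1}{43} + \frac{5}{2} \cdot 2116 = - \frac{66}{43} + 5290 = \frac{227404}{43}$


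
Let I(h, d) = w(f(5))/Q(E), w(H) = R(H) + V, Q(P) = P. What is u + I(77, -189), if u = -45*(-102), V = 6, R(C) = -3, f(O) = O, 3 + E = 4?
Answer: 4593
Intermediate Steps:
E = 1 (E = -3 + 4 = 1)
w(H) = 3 (w(H) = -3 + 6 = 3)
I(h, d) = 3 (I(h, d) = 3/1 = 3*1 = 3)
u = 4590
u + I(77, -189) = 4590 + 3 = 4593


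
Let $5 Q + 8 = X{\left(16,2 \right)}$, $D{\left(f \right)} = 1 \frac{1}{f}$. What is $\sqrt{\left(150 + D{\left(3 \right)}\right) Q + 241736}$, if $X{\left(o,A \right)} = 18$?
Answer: $\frac{\sqrt{2178330}}{3} \approx 491.97$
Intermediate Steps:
$D{\left(f \right)} = \frac{1}{f}$
$Q = 2$ ($Q = - \frac{8}{5} + \frac{1}{5} \cdot 18 = - \frac{8}{5} + \frac{18}{5} = 2$)
$\sqrt{\left(150 + D{\left(3 \right)}\right) Q + 241736} = \sqrt{\left(150 + \frac{1}{3}\right) 2 + 241736} = \sqrt{\frac{451}{3} \cdot 2 + 241736} = \sqrt{\frac{902}{3} + 241736} = \sqrt{\frac{726110}{3}} = \frac{\sqrt{2178330}}{3}$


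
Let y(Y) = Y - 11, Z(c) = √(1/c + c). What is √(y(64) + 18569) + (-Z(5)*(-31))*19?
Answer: √18622 + 589*√130/5 ≈ 1479.6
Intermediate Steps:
Z(c) = √(c + 1/c)
y(Y) = -11 + Y
√(y(64) + 18569) + (-Z(5)*(-31))*19 = √((-11 + 64) + 18569) + (-√(5 + 1/5)*(-31))*19 = √(53 + 18569) + (-√(5 + ⅕)*(-31))*19 = √18622 + (-√(26/5)*(-31))*19 = √18622 + (-√130/5*(-31))*19 = √18622 + (31*√130/5)*19 = √18622 + 589*√130/5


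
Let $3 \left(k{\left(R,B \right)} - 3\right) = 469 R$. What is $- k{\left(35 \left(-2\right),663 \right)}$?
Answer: $\frac{32821}{3} \approx 10940.0$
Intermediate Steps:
$k{\left(R,B \right)} = 3 + \frac{469 R}{3}$
$- k{\left(35 \left(-2\right),663 \right)} = - (3 + \frac{469 \cdot 35 \left(-2\right)}{3}) = - (3 + \frac{469}{3} \left(-70\right)) = - (3 - \frac{32830}{3}) = \left(-1\right) \left(- \frac{32821}{3}\right) = \frac{32821}{3}$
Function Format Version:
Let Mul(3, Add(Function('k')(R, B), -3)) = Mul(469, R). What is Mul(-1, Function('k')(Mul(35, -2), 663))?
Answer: Rational(32821, 3) ≈ 10940.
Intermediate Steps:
Function('k')(R, B) = Add(3, Mul(Rational(469, 3), R)) (Function('k')(R, B) = Add(3, Mul(Rational(1, 3), Mul(469, R))) = Add(3, Mul(Rational(469, 3), R)))
Mul(-1, Function('k')(Mul(35, -2), 663)) = Mul(-1, Add(3, Mul(Rational(469, 3), Mul(35, -2)))) = Mul(-1, Add(3, Mul(Rational(469, 3), -70))) = Mul(-1, Add(3, Rational(-32830, 3))) = Mul(-1, Rational(-32821, 3)) = Rational(32821, 3)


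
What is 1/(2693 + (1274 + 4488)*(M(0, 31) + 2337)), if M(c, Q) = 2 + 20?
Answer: 1/13595251 ≈ 7.3555e-8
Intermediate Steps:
M(c, Q) = 22
1/(2693 + (1274 + 4488)*(M(0, 31) + 2337)) = 1/(2693 + (1274 + 4488)*(22 + 2337)) = 1/(2693 + 5762*2359) = 1/(2693 + 13592558) = 1/13595251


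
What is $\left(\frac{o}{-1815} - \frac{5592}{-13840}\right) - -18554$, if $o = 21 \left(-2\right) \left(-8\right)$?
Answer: $\frac{3883954647}{209330} \approx 18554.0$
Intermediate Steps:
$o = 336$ ($o = \left(-42\right) \left(-8\right) = 336$)
$\left(\frac{o}{-1815} - \frac{5592}{-13840}\right) - -18554 = \left(\frac{336}{-1815} - \frac{5592}{-13840}\right) - -18554 = \left(336 \left(- \frac{1}{1815}\right) - - \frac{699}{1730}\right) + 18554 = \left(- \frac{112}{605} + \frac{699}{1730}\right) + 18554 = \frac{45827}{209330} + 18554 = \frac{3883954647}{209330}$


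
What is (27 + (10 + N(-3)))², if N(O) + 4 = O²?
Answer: 1764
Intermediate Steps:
N(O) = -4 + O²
(27 + (10 + N(-3)))² = (27 + (10 + (-4 + (-3)²)))² = (27 + (10 + (-4 + 9)))² = (27 + (10 + 5))² = (27 + 15)² = 42² = 1764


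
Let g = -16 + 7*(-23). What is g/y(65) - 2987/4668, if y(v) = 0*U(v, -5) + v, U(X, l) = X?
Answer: -1020391/303420 ≈ -3.3630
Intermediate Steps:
g = -177 (g = -16 - 161 = -177)
y(v) = v (y(v) = 0*v + v = 0 + v = v)
g/y(65) - 2987/4668 = -177/65 - 2987/4668 = -1020391/303420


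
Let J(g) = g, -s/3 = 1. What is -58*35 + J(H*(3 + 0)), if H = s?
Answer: -2039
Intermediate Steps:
s = -3 (s = -3*1 = -3)
H = -3
-58*35 + J(H*(3 + 0)) = -58*35 - 3*(3 + 0) = -2030 - 3*3 = -2030 - 9 = -2039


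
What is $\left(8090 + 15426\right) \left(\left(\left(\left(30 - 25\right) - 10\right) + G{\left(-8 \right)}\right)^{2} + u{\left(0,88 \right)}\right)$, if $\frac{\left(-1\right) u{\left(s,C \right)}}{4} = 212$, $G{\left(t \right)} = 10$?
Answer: $-19353668$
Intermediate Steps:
$u{\left(s,C \right)} = -848$ ($u{\left(s,C \right)} = \left(-4\right) 212 = -848$)
$\left(8090 + 15426\right) \left(\left(\left(\left(30 - 25\right) - 10\right) + G{\left(-8 \right)}\right)^{2} + u{\left(0,88 \right)}\right) = \left(8090 + 15426\right) \left(\left(\left(\left(30 - 25\right) - 10\right) + 10\right)^{2} - 848\right) = 23516 \left(\left(\left(5 - 10\right) + 10\right)^{2} - 848\right) = 23516 \left(\left(-5 + 10\right)^{2} - 848\right) = 23516 \left(5^{2} - 848\right) = 23516 \left(25 - 848\right) = 23516 \left(-823\right) = -19353668$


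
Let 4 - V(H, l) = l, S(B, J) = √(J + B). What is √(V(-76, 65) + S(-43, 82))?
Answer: √(-61 + √39) ≈ 7.3997*I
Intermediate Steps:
S(B, J) = √(B + J)
V(H, l) = 4 - l
√(V(-76, 65) + S(-43, 82)) = √((4 - 1*65) + √(-43 + 82)) = √((4 - 65) + √39) = √(-61 + √39)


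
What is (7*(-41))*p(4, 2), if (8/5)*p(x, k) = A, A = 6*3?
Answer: -12915/4 ≈ -3228.8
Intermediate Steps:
A = 18
p(x, k) = 45/4 (p(x, k) = (5/8)*18 = 45/4)
(7*(-41))*p(4, 2) = (7*(-41))*(45/4) = -287*45/4 = -12915/4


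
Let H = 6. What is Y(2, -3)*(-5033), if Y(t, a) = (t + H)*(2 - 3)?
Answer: 40264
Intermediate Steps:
Y(t, a) = -6 - t (Y(t, a) = (t + 6)*(2 - 3) = (6 + t)*(-1) = -6 - t)
Y(2, -3)*(-5033) = (-6 - 1*2)*(-5033) = (-6 - 2)*(-5033) = -8*(-5033) = 40264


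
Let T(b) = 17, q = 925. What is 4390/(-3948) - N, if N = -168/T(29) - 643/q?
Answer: 293821019/31041150 ≈ 9.4655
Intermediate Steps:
N = -166331/15725 (N = -168/17 - 643/925 = -166331/15725 ≈ -10.577)
4390/(-3948) - N = 4390/(-3948) - 1*(-166331/15725) = 4390*(-1/3948) + 166331/15725 = -2195/1974 + 166331/15725 = 293821019/31041150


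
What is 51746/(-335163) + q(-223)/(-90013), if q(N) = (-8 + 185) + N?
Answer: -4642395200/30169027119 ≈ -0.15388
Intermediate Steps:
q(N) = 177 + N
51746/(-335163) + q(-223)/(-90013) = 51746/(-335163) + (177 - 223)/(-90013) = 51746*(-1/335163) - 46*(-1/90013) = -51746/335163 + 46/90013 = -4642395200/30169027119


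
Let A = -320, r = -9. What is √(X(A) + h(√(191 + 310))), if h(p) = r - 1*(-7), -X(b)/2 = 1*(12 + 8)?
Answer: I*√42 ≈ 6.4807*I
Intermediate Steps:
X(b) = -40 (X(b) = -2*(12 + 8) = -2*20 = -40)
h(p) = -2 (h(p) = -9 - 1*(-7) = -9 + 7 = -2)
√(X(A) + h(√(191 + 310))) = √(-40 - 2) = √(-42) = I*√42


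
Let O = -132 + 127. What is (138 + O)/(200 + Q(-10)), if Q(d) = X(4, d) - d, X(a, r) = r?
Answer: 133/200 ≈ 0.66500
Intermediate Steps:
O = -5
Q(d) = 0 (Q(d) = d - d = 0)
(138 + O)/(200 + Q(-10)) = (138 - 5)/(200 + 0) = 133/200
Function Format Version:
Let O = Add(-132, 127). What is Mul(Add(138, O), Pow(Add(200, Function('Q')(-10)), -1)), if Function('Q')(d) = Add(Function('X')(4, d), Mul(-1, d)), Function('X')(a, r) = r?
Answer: Rational(133, 200) ≈ 0.66500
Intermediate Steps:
O = -5
Function('Q')(d) = 0 (Function('Q')(d) = Add(d, Mul(-1, d)) = 0)
Mul(Add(138, O), Pow(Add(200, Function('Q')(-10)), -1)) = Mul(Add(138, -5), Pow(Add(200, 0), -1)) = Mul(133, Pow(200, -1)) = Mul(133, Rational(1, 200)) = Rational(133, 200)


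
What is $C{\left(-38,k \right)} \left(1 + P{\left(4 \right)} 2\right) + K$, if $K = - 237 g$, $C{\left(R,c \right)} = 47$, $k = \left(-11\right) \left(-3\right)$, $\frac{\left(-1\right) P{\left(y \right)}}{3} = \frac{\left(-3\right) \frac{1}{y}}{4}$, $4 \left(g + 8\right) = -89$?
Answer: $\frac{58153}{8} \approx 7269.1$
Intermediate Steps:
$g = - \frac{121}{4}$ ($g = -8 + \frac{1}{4} \left(-89\right) = -8 - \frac{89}{4} = - \frac{121}{4} \approx -30.25$)
$P{\left(y \right)} = \frac{9}{4 y}$ ($P{\left(y \right)} = - 3 \frac{\left(-3\right) \frac{1}{y}}{4} = - 3 - \frac{3}{y} \frac{1}{4} = - 3 \left(- \frac{3}{4 y}\right) = \frac{9}{4 y}$)
$k = 33$
$K = \frac{28677}{4}$ ($K = \left(-237\right) \left(- \frac{121}{4}\right) = \frac{28677}{4} \approx 7169.3$)
$C{\left(-38,k \right)} \left(1 + P{\left(4 \right)} 2\right) + K = 47 \left(1 + \frac{9}{4 \cdot 4} \cdot 2\right) + \frac{28677}{4} = 47 \left(1 + \frac{9}{4} \cdot \frac{1}{4} \cdot 2\right) + \frac{28677}{4} = 47 \left(1 + \frac{9}{16} \cdot 2\right) + \frac{28677}{4} = 47 \left(1 + \frac{9}{8}\right) + \frac{28677}{4} = 47 \cdot \frac{17}{8} + \frac{28677}{4} = \frac{799}{8} + \frac{28677}{4} = \frac{58153}{8}$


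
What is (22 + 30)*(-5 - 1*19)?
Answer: -1248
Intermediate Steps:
(22 + 30)*(-5 - 1*19) = 52*(-5 - 19) = 52*(-24) = -1248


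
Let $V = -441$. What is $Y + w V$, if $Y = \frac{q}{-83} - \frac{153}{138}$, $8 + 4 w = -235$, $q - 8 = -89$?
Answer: $\frac{204573153}{7636} \approx 26791.0$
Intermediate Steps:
$q = -81$ ($q = 8 - 89 = -81$)
$w = - \frac{243}{4}$ ($w = -2 + \frac{1}{4} \left(-235\right) = -2 - \frac{235}{4} = - \frac{243}{4} \approx -60.75$)
$Y = - \frac{507}{3818}$ ($Y = - \frac{81}{-83} - \frac{153}{138} = \left(-81\right) \left(- \frac{1}{83}\right) - \frac{51}{46} = \frac{81}{83} - \frac{51}{46} = - \frac{507}{3818} \approx -0.13279$)
$Y + w V = - \frac{507}{3818} - - \frac{107163}{4} = - \frac{507}{3818} + \frac{107163}{4} = \frac{204573153}{7636}$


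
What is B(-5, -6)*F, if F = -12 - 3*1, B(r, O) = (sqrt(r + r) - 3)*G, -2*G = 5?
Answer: -225/2 + 75*I*sqrt(10)/2 ≈ -112.5 + 118.59*I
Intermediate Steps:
G = -5/2 (G = -1/2*5 = -5/2 ≈ -2.5000)
B(r, O) = 15/2 - 5*sqrt(2)*sqrt(r)/2 (B(r, O) = (sqrt(r + r) - 3)*(-5/2) = (sqrt(2*r) - 3)*(-5/2) = (sqrt(2)*sqrt(r) - 3)*(-5/2) = (-3 + sqrt(2)*sqrt(r))*(-5/2) = 15/2 - 5*sqrt(2)*sqrt(r)/2)
F = -15 (F = -12 - 3 = -15)
B(-5, -6)*F = (15/2 - 5*sqrt(2)*sqrt(-5)/2)*(-15) = (15/2 - 5*sqrt(2)*I*sqrt(5)/2)*(-15) = (15/2 - 5*I*sqrt(10)/2)*(-15) = -225/2 + 75*I*sqrt(10)/2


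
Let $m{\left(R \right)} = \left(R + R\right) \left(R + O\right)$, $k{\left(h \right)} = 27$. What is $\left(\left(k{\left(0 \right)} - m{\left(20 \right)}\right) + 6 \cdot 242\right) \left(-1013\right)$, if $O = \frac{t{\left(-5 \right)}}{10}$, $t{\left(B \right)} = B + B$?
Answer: $-728347$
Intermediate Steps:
$t{\left(B \right)} = 2 B$
$O = -1$ ($O = \frac{2 \left(-5\right)}{10} = \left(-10\right) \frac{1}{10} = -1$)
$m{\left(R \right)} = 2 R \left(-1 + R\right)$ ($m{\left(R \right)} = \left(R + R\right) \left(R - 1\right) = 2 R \left(-1 + R\right)$)
$\left(\left(k{\left(0 \right)} - m{\left(20 \right)}\right) + 6 \cdot 242\right) \left(-1013\right) = \left(\left(27 - 2 \cdot 20 \left(-1 + 20\right)\right) + 6 \cdot 242\right) \left(-1013\right) = \left(\left(27 - 2 \cdot 20 \cdot 19\right) + 1452\right) \left(-1013\right) = \left(\left(27 - 760\right) + 1452\right) \left(-1013\right) = \left(-733 + 1452\right) \left(-1013\right) = 719 \left(-1013\right) = -728347$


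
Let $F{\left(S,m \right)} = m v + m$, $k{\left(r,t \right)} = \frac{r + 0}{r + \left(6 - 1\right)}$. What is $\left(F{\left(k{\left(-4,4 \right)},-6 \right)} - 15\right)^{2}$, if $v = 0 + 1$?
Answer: $729$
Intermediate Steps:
$v = 1$
$k{\left(r,t \right)} = \frac{r}{5 + r}$ ($k{\left(r,t \right)} = \frac{r}{r + \left(6 - 1\right)} = \frac{r}{r + 5} = \frac{r}{5 + r}$)
$F{\left(S,m \right)} = 2 m$ ($F{\left(S,m \right)} = m 1 + m = m + m = 2 m$)
$\left(F{\left(k{\left(-4,4 \right)},-6 \right)} - 15\right)^{2} = \left(2 \left(-6\right) - 15\right)^{2} = \left(-12 - 15\right)^{2} = \left(-27\right)^{2} = 729$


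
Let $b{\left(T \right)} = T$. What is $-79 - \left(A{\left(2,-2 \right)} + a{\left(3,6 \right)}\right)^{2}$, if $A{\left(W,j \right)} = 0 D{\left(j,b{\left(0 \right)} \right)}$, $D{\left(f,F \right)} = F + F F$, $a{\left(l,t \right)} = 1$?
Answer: $-80$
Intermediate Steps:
$D{\left(f,F \right)} = F + F^{2}$
$A{\left(W,j \right)} = 0$ ($A{\left(W,j \right)} = 0 \cdot 0 \left(1 + 0\right) = 0 \cdot 0 \cdot 1 = 0 \cdot 0 = 0$)
$-79 - \left(A{\left(2,-2 \right)} + a{\left(3,6 \right)}\right)^{2} = -79 - \left(0 + 1\right)^{2} = -79 - 1^{2} = -79 - 1 = -80$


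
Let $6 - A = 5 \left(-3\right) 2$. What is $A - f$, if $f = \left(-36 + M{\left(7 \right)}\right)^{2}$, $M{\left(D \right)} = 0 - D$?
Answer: $-1813$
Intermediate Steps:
$M{\left(D \right)} = - D$
$A = 36$ ($A = 6 - 5 \left(-3\right) 2 = 6 - \left(-15\right) 2 = 6 - -30 = 6 + 30 = 36$)
$f = 1849$ ($f = \left(-36 - 7\right)^{2} = \left(-43\right)^{2} = 1849$)
$A - f = 36 - 1849 = -1813$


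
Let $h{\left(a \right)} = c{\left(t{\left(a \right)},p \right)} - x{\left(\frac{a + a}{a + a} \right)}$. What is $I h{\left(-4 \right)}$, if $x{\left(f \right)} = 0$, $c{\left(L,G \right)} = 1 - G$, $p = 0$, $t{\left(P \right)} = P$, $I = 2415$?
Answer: $2415$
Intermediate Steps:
$h{\left(a \right)} = 1$ ($h{\left(a \right)} = \left(1 - 0\right) - 0 = \left(1 + 0\right) + 0 = 1 + 0 = 1$)
$I h{\left(-4 \right)} = 2415 \cdot 1 = 2415$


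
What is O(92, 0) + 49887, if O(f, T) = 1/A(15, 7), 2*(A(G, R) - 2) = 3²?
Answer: 648533/13 ≈ 49887.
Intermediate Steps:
A(G, R) = 13/2 (A(G, R) = 2 + (½)*3² = 2 + (½)*9 = 2 + 9/2 = 13/2)
O(f, T) = 2/13 (O(f, T) = 1/(13/2) = 2/13)
O(92, 0) + 49887 = 2/13 + 49887 = 648533/13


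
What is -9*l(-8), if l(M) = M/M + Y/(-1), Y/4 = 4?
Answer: 135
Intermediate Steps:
Y = 16 (Y = 4*4 = 16)
l(M) = -15 (l(M) = M/M + 16/(-1) = 1 + 16*(-1) = 1 - 16 = -15)
-9*l(-8) = -9*(-15) = 135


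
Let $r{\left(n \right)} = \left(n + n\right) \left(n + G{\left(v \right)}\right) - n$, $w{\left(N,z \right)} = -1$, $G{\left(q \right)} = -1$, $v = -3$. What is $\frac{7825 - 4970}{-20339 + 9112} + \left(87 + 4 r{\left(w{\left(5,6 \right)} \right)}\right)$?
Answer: $\frac{1198434}{11227} \approx 106.75$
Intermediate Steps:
$r{\left(n \right)} = - n + 2 n \left(-1 + n\right)$ ($r{\left(n \right)} = \left(n + n\right) \left(n - 1\right) - n = 2 n \left(-1 + n\right) - n = - n + 2 n \left(-1 + n\right)$)
$\frac{7825 - 4970}{-20339 + 9112} + \left(87 + 4 r{\left(w{\left(5,6 \right)} \right)}\right) = \frac{7825 - 4970}{-20339 + 9112} + \left(87 + 4 \left(- (-3 + 2 \left(-1\right))\right)\right) = \frac{2855}{-11227} + \left(87 + 4 \left(- (-3 - 2)\right)\right) = 2855 \left(- \frac{1}{11227}\right) + \left(87 + 4 \left(\left(-1\right) \left(-5\right)\right)\right) = - \frac{2855}{11227} + \left(87 + 4 \cdot 5\right) = - \frac{2855}{11227} + \left(87 + 20\right) = - \frac{2855}{11227} + 107 = \frac{1198434}{11227}$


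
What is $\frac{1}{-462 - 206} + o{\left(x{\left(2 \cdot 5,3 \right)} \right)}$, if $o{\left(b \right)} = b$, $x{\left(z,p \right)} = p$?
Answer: $\frac{2003}{668} \approx 2.9985$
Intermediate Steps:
$\frac{1}{-462 - 206} + o{\left(x{\left(2 \cdot 5,3 \right)} \right)} = \frac{1}{-462 - 206} + 3 = \frac{1}{-668} + 3 = - \frac{1}{668} + 3 = \frac{2003}{668}$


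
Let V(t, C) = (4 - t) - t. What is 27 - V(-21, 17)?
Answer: -19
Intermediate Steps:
V(t, C) = 4 - 2*t
27 - V(-21, 17) = 27 - (4 - 2*(-21)) = 27 - (4 + 42) = 27 - 1*46 = 27 - 46 = -19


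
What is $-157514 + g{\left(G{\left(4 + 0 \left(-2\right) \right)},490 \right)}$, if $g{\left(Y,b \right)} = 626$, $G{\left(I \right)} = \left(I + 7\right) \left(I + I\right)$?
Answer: $-156888$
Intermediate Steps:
$G{\left(I \right)} = 2 I \left(7 + I\right)$ ($G{\left(I \right)} = \left(7 + I\right) 2 I = 2 I \left(7 + I\right)$)
$-157514 + g{\left(G{\left(4 + 0 \left(-2\right) \right)},490 \right)} = -157514 + 626 = -156888$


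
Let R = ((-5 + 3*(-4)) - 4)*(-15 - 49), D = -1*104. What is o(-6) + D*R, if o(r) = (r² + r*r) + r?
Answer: -139710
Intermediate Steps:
o(r) = r + 2*r² (o(r) = (r² + r²) + r = 2*r² + r = r + 2*r²)
D = -104
R = 1344 (R = ((-5 - 12) - 4)*(-64) = (-17 - 4)*(-64) = -21*(-64) = 1344)
o(-6) + D*R = -6*(1 + 2*(-6)) - 104*1344 = -6*(1 - 12) - 139776 = -6*(-11) - 139776 = 66 - 139776 = -139710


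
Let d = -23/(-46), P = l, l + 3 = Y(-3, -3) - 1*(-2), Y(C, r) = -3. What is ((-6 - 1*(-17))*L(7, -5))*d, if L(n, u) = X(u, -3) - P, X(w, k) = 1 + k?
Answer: 11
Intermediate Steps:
l = -4 (l = -3 + (-3 - 1*(-2)) = -3 + (-3 + 2) = -3 - 1 = -4)
P = -4
L(n, u) = 2 (L(n, u) = (1 - 3) - 1*(-4) = -2 + 4 = 2)
d = 1/2 (d = -23*(-1/46) = 1/2 ≈ 0.50000)
((-6 - 1*(-17))*L(7, -5))*d = ((-6 - 1*(-17))*2)*(1/2) = ((-6 + 17)*2)*(1/2) = (11*2)*(1/2) = 22*(1/2) = 11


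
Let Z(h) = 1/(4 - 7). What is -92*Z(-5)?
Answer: 92/3 ≈ 30.667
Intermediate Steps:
Z(h) = -1/3 (Z(h) = 1/(-3) = -1/3)
-92*Z(-5) = -92*(-1/3) = 92/3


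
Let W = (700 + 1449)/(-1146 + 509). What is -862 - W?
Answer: -78135/91 ≈ -858.63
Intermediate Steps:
W = -307/91 (W = 2149/(-637) = 2149*(-1/637) = -307/91 ≈ -3.3736)
-862 - W = -862 - 1*(-307/91) = -862 + 307/91 = -78135/91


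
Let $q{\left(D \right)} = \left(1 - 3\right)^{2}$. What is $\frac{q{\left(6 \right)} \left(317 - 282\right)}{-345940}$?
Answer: $- \frac{1}{2471} \approx -0.00040469$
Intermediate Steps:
$q{\left(D \right)} = 4$ ($q{\left(D \right)} = \left(-2\right)^{2} = 4$)
$\frac{q{\left(6 \right)} \left(317 - 282\right)}{-345940} = \frac{4 \left(317 - 282\right)}{-345940} = 4 \cdot 35 \left(- \frac{1}{345940}\right) = 140 \left(- \frac{1}{345940}\right) = - \frac{1}{2471}$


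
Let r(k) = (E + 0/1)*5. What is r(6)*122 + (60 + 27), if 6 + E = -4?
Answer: -6013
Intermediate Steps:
E = -10 (E = -6 - 4 = -10)
r(k) = -50 (r(k) = (-10 + 0/1)*5 = (-10 + 0*1)*5 = (-10 + 0)*5 = -10*5 = -50)
r(6)*122 + (60 + 27) = -50*122 + (60 + 27) = -6100 + 87 = -6013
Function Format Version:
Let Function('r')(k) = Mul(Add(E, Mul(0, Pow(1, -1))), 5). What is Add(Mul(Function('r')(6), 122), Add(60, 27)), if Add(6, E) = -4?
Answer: -6013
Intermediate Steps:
E = -10 (E = Add(-6, -4) = -10)
Function('r')(k) = -50 (Function('r')(k) = Mul(Add(-10, Mul(0, Pow(1, -1))), 5) = Mul(Add(-10, Mul(0, 1)), 5) = Mul(Add(-10, 0), 5) = Mul(-10, 5) = -50)
Add(Mul(Function('r')(6), 122), Add(60, 27)) = Add(Mul(-50, 122), Add(60, 27)) = Add(-6100, 87) = -6013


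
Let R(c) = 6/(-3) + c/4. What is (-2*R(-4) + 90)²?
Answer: 9216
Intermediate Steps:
R(c) = -2 + c/4 (R(c) = 6*(-⅓) + c*(¼) = -2 + c/4)
(-2*R(-4) + 90)² = (-2*(-2 + (¼)*(-4)) + 90)² = (-2*(-2 - 1) + 90)² = (-2*(-3) + 90)² = (6 + 90)² = 96² = 9216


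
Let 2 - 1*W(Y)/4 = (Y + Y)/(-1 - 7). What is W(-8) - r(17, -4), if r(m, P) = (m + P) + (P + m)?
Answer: -26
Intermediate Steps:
r(m, P) = 2*P + 2*m (r(m, P) = (P + m) + (P + m) = 2*P + 2*m)
W(Y) = 8 + Y (W(Y) = 8 - 4*(Y + Y)/(-1 - 7) = 8 - 4*2*Y/(-8) = 8 - 4*2*Y*(-1)/8 = 8 - (-1)*Y = 8 + Y)
W(-8) - r(17, -4) = (8 - 8) - (2*(-4) + 2*17) = 0 - (-8 + 34) = 0 - 1*26 = 0 - 26 = -26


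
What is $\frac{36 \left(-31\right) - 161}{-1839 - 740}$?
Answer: $\frac{1277}{2579} \approx 0.49515$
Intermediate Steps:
$\frac{36 \left(-31\right) - 161}{-1839 - 740} = \frac{-1116 - 161}{-2579} = \left(-1277\right) \left(- \frac{1}{2579}\right) = \frac{1277}{2579}$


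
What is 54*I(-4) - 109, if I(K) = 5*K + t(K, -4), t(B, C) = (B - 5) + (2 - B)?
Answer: -1351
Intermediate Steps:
t(B, C) = -3 (t(B, C) = (-5 + B) + (2 - B) = -3)
I(K) = -3 + 5*K (I(K) = 5*K - 3 = -3 + 5*K)
54*I(-4) - 109 = 54*(-3 + 5*(-4)) - 109 = 54*(-3 - 20) - 109 = 54*(-23) - 109 = -1242 - 109 = -1351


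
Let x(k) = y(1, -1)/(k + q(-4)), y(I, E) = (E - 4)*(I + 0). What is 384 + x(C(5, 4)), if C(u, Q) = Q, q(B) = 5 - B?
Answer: 4987/13 ≈ 383.62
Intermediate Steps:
y(I, E) = I*(-4 + E) (y(I, E) = (-4 + E)*I = I*(-4 + E))
x(k) = -5/(9 + k) (x(k) = (1*(-4 - 1))/(k + (5 - 1*(-4))) = (1*(-5))/(k + (5 + 4)) = -5/(k + 9) = -5/(9 + k))
384 + x(C(5, 4)) = 384 - 5/(9 + 4) = 384 - 5/13 = 4987/13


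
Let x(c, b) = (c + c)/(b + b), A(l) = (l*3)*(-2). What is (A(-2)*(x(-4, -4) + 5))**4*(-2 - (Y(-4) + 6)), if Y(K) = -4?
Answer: -107495424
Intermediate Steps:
A(l) = -6*l (A(l) = (3*l)*(-2) = -6*l)
x(c, b) = c/b (x(c, b) = (2*c)/((2*b)) = (2*c)*(1/(2*b)) = c/b)
(A(-2)*(x(-4, -4) + 5))**4*(-2 - (Y(-4) + 6)) = ((-6*(-2))*(-4/(-4) + 5))**4*(-2 - (-4 + 6)) = (12*(-4*(-1/4) + 5))**4*(-2 - 1*2) = (12*(1 + 5))**4*(-2 - 2) = (12*6)**4*(-4) = 72**4*(-4) = 26873856*(-4) = -107495424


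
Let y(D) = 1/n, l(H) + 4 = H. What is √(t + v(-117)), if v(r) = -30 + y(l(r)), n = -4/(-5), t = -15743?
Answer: I*√63087/2 ≈ 125.59*I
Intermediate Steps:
l(H) = -4 + H
n = ⅘ (n = -4*(-⅕) = ⅘ ≈ 0.80000)
y(D) = 5/4 (y(D) = 1/(⅘) = 5/4)
v(r) = -115/4 (v(r) = -30 + 5/4 = -115/4)
√(t + v(-117)) = √(-15743 - 115/4) = √(-63087/4) = I*√63087/2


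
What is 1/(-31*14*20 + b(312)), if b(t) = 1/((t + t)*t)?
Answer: -194688/1689891839 ≈ -0.00011521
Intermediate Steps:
b(t) = 1/(2*t²) (b(t) = 1/(((2*t))*t) = (1/(2*t))/t = 1/(2*t²))
1/(-31*14*20 + b(312)) = 1/(-31*14*20 + (½)/312²) = 1/(-434*20 + (½)*(1/97344)) = 1/(-8680 + 1/194688) = 1/(-1689891839/194688) = -194688/1689891839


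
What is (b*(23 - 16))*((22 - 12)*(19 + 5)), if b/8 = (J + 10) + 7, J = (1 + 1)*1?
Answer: 255360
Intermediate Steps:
J = 2 (J = 2*1 = 2)
b = 152 (b = 8*((2 + 10) + 7) = 8*(12 + 7) = 8*19 = 152)
(b*(23 - 16))*((22 - 12)*(19 + 5)) = (152*(23 - 16))*((22 - 12)*(19 + 5)) = (152*7)*(10*24) = 1064*240 = 255360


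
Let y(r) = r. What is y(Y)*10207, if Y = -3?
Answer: -30621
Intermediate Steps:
y(Y)*10207 = -3*10207 = -30621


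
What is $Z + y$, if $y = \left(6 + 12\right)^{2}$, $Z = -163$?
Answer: $161$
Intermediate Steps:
$y = 324$ ($y = 18^{2} = 324$)
$Z + y = -163 + 324 = 161$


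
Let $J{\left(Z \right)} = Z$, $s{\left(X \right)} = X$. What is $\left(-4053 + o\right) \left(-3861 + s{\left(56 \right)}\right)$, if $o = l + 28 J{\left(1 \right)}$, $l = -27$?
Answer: $15417860$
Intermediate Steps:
$o = 1$ ($o = -27 + 28 \cdot 1 = -27 + 28 = 1$)
$\left(-4053 + o\right) \left(-3861 + s{\left(56 \right)}\right) = \left(-4053 + 1\right) \left(-3861 + 56\right) = \left(-4052\right) \left(-3805\right) = 15417860$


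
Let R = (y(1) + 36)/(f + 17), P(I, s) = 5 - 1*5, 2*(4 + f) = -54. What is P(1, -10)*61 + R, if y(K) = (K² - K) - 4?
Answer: -16/7 ≈ -2.2857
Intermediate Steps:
f = -31 (f = -4 + (½)*(-54) = -4 - 27 = -31)
P(I, s) = 0 (P(I, s) = 5 - 5 = 0)
y(K) = -4 + K² - K
R = -16/7 (R = ((-4 + 1² - 1*1) + 36)/(-31 + 17) = ((-4 + 1 - 1) + 36)/(-14) = (-4 + 36)*(-1/14) = 32*(-1/14) = -16/7 ≈ -2.2857)
P(1, -10)*61 + R = 0*61 - 16/7 = 0 - 16/7 = -16/7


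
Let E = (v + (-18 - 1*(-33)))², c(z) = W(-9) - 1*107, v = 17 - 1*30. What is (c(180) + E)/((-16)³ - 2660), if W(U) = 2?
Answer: 101/6756 ≈ 0.014950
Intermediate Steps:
v = -13 (v = 17 - 30 = -13)
c(z) = -105 (c(z) = 2 - 1*107 = 2 - 107 = -105)
E = 4 (E = (-13 + (-18 - 1*(-33)))² = (-13 + (-18 + 33))² = (-13 + 15)² = 2² = 4)
(c(180) + E)/((-16)³ - 2660) = (-105 + 4)/((-16)³ - 2660) = -101/(-4096 - 2660) = -101/(-6756) = -101*(-1/6756) = 101/6756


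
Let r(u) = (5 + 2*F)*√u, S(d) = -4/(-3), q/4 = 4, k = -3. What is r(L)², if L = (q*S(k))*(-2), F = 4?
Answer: -21632/3 ≈ -7210.7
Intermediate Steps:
q = 16 (q = 4*4 = 16)
S(d) = 4/3 (S(d) = -4*(-⅓) = 4/3)
L = -128/3 (L = (16*(4/3))*(-2) = (64/3)*(-2) = -128/3 ≈ -42.667)
r(u) = 13*√u (r(u) = (5 + 2*4)*√u = (5 + 8)*√u = 13*√u)
r(L)² = (13*√(-128/3))² = (13*(8*I*√6/3))² = (104*I*√6/3)² = -21632/3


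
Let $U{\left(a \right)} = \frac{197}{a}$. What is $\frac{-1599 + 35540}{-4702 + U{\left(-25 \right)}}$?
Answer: $- \frac{848525}{117747} \approx -7.2063$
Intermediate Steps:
$\frac{-1599 + 35540}{-4702 + U{\left(-25 \right)}} = \frac{-1599 + 35540}{-4702 + \frac{197}{-25}} = \frac{33941}{-4702 + 197 \left(- \frac{1}{25}\right)} = \frac{33941}{-4702 - \frac{197}{25}} = \frac{33941}{- \frac{117747}{25}} = 33941 \left(- \frac{25}{117747}\right) = - \frac{848525}{117747}$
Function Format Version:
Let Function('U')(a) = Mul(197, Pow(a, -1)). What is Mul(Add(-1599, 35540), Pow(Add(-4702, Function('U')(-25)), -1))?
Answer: Rational(-848525, 117747) ≈ -7.2063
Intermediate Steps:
Mul(Add(-1599, 35540), Pow(Add(-4702, Function('U')(-25)), -1)) = Mul(Add(-1599, 35540), Pow(Add(-4702, Mul(197, Pow(-25, -1))), -1)) = Mul(33941, Pow(Add(-4702, Mul(197, Rational(-1, 25))), -1)) = Mul(33941, Pow(Add(-4702, Rational(-197, 25)), -1)) = Mul(33941, Pow(Rational(-117747, 25), -1)) = Mul(33941, Rational(-25, 117747)) = Rational(-848525, 117747)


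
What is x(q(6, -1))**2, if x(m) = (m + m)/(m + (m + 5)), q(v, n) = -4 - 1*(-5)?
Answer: 4/49 ≈ 0.081633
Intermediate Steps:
q(v, n) = 1 (q(v, n) = -4 + 5 = 1)
x(m) = 2*m/(5 + 2*m) (x(m) = (2*m)/(m + (5 + m)) = (2*m)/(5 + 2*m) = 2*m/(5 + 2*m))
x(q(6, -1))**2 = (2*1/(5 + 2*1))**2 = (2*1/(5 + 2))**2 = (2*1/7)**2 = (2*1*(1/7))**2 = (2/7)**2 = 4/49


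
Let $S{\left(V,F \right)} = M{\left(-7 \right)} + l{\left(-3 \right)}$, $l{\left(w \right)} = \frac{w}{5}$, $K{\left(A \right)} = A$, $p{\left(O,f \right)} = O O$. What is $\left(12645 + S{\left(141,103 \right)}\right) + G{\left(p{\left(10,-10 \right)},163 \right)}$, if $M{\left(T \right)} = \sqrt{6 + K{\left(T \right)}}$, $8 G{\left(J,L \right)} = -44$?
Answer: $\frac{126389}{10} + i \approx 12639.0 + 1.0 i$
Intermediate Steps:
$p{\left(O,f \right)} = O^{2}$
$G{\left(J,L \right)} = - \frac{11}{2}$ ($G{\left(J,L \right)} = \frac{1}{8} \left(-44\right) = - \frac{11}{2}$)
$M{\left(T \right)} = \sqrt{6 + T}$
$l{\left(w \right)} = \frac{w}{5}$ ($l{\left(w \right)} = w \frac{1}{5} = \frac{w}{5}$)
$S{\left(V,F \right)} = - \frac{3}{5} + i$ ($S{\left(V,F \right)} = \sqrt{6 - 7} + \frac{1}{5} \left(-3\right) = \sqrt{-1} - \frac{3}{5} = i - \frac{3}{5} = - \frac{3}{5} + i$)
$\left(12645 + S{\left(141,103 \right)}\right) + G{\left(p{\left(10,-10 \right)},163 \right)} = \left(12645 - \left(\frac{3}{5} - i\right)\right) - \frac{11}{2} = \left(\frac{63222}{5} + i\right) - \frac{11}{2} = \frac{126389}{10} + i$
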